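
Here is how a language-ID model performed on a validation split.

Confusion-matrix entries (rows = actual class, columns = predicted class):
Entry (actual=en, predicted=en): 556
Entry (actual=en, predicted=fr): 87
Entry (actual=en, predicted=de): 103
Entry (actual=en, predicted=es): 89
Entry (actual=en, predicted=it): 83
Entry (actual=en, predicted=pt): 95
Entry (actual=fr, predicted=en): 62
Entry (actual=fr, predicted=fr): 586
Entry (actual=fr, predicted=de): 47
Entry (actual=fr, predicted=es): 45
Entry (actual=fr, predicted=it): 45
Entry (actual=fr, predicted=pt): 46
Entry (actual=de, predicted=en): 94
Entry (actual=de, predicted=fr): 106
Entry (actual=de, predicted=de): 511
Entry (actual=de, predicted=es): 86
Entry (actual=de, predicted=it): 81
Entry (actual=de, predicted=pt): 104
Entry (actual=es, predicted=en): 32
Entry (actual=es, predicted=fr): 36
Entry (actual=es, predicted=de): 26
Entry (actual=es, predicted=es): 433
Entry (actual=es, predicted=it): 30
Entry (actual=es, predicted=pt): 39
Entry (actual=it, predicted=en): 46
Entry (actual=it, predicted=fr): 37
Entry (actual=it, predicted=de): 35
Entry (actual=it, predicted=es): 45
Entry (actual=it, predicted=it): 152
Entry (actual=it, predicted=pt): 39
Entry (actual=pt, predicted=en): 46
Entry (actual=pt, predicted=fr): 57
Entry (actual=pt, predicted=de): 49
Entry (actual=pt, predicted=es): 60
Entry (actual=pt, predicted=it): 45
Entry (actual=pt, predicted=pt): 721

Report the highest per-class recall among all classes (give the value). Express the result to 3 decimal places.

0.737

Per-class recall (TP/(TP+FN)):
  en: TP=556, FN=87+103+89+83+95=457 → 556/1013 = 0.5489
  fr: TP=586, FN=62+47+45+45+46=245 → 586/831 = 0.7052
  de: TP=511, FN=94+106+86+81+104=471 → 511/982 = 0.5204
  es: TP=433, FN=32+36+26+30+39=163 → 433/596 = 0.7265
  it: TP=152, FN=46+37+35+45+39=202 → 152/354 = 0.4294
  pt: TP=721, FN=46+57+49+60+45=257 → 721/978 = 0.7372
Highest is class 'pt' with recall = 0.737.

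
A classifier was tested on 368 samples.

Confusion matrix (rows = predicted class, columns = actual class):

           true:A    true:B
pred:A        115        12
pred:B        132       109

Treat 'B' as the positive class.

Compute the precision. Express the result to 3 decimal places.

0.452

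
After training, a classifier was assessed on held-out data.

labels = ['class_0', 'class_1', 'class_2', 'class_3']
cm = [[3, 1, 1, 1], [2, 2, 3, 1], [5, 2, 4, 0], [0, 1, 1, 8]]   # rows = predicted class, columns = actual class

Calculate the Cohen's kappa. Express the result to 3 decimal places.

Observed agreement pₒ = trace/N = 17/35 = 0.4857
Expected agreement pₑ = Σ (rowᵢ·colᵢ)/N² = (10·6 + 6·8 + 9·11 + 10·10)/35² = 0.2506
κ = (pₒ − pₑ)/(1 − pₑ) = (0.4857 − 0.2506)/(1 − 0.2506) = 0.314

0.314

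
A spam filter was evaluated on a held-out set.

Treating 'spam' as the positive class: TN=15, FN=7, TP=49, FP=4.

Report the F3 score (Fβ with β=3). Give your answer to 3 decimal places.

Fβ = (1+β²)·TP / ((1+β²)·TP + β²·FN + FP), with β²=9
= 10·49 / (10·49 + 9·7 + 4) = 0.880

0.880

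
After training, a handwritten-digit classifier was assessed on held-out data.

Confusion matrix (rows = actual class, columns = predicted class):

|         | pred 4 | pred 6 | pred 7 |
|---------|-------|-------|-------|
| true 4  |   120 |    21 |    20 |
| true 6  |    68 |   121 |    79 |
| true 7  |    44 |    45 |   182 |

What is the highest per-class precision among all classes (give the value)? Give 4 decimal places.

0.6477

Per-class precision (TP/(TP+FP)):
  4: TP=120, FP=68+44=112 → 120/232 = 0.51724
  6: TP=121, FP=21+45=66 → 121/187 = 0.64706
  7: TP=182, FP=20+79=99 → 182/281 = 0.64769
Highest is class '7' with precision = 0.6477.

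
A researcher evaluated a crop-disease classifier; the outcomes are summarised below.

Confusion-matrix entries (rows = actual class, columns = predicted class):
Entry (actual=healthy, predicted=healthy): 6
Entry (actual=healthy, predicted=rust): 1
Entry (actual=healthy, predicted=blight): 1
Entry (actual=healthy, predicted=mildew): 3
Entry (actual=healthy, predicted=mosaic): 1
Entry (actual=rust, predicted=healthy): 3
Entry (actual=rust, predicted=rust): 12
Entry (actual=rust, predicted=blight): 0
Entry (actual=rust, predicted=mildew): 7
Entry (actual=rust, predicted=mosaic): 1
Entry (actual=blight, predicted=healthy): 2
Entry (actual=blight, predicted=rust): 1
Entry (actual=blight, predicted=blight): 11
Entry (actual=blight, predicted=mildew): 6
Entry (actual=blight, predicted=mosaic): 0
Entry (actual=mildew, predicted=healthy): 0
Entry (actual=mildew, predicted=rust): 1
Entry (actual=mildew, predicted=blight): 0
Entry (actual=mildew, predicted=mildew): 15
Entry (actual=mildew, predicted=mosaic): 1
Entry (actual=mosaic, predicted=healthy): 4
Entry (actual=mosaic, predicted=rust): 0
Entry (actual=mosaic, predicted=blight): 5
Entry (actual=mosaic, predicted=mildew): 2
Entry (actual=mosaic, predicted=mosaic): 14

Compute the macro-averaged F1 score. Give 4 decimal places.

Per-class F1 score (2·TP/(2·TP+FP+FN)):
  healthy: TP=6, FP=3+2+0+4=9, FN=1+1+3+1=6 → 12/27 = 0.44444
  rust: TP=12, FP=1+1+1+0=3, FN=3+0+7+1=11 → 24/38 = 0.63158
  blight: TP=11, FP=1+0+0+5=6, FN=2+1+6+0=9 → 22/37 = 0.59459
  mildew: TP=15, FP=3+7+6+2=18, FN=0+1+0+1=2 → 30/50 = 0.60000
  mosaic: TP=14, FP=1+1+0+1=3, FN=4+0+5+2=11 → 28/42 = 0.66667
Macro-F1 score = mean = (0.44444 + 0.63158 + 0.59459 + 0.60000 + 0.66667) / 5 = 0.5875

0.5875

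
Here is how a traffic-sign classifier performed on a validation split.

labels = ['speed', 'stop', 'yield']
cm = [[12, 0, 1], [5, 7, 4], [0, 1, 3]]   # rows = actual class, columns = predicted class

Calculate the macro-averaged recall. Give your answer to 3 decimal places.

0.704

Per-class recall (TP/(TP+FN)):
  speed: TP=12, FN=0+1=1 → 12/13 = 0.9231
  stop: TP=7, FN=5+4=9 → 7/16 = 0.4375
  yield: TP=3, FN=0+1=1 → 3/4 = 0.7500
Macro-recall = mean = (0.9231 + 0.4375 + 0.7500) / 3 = 0.704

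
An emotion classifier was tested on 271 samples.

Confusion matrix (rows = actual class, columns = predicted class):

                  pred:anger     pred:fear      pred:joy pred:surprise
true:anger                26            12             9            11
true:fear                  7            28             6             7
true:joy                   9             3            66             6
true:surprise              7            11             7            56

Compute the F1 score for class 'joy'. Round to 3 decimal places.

One-vs-rest for 'joy': TP = diagonal; FP = other classes predicted 'joy'; FN = 'joy' predicted as other.
F1 score = 2·TP/(2·TP+FP+FN).
joy: TP=66, FP=9+6+7=22, FN=9+3+6=18 → 132/172 = 0.7674

0.767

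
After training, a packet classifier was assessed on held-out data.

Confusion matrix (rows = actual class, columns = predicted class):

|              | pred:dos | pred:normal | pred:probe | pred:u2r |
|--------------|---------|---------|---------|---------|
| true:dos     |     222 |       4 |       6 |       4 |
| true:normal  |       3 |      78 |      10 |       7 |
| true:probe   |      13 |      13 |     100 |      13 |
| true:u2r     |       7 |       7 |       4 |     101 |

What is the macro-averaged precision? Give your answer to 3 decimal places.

0.828

Per-class precision (TP/(TP+FP)):
  dos: TP=222, FP=3+13+7=23 → 222/245 = 0.9061
  normal: TP=78, FP=4+13+7=24 → 78/102 = 0.7647
  probe: TP=100, FP=6+10+4=20 → 100/120 = 0.8333
  u2r: TP=101, FP=4+7+13=24 → 101/125 = 0.8080
Macro-precision = mean = (0.9061 + 0.7647 + 0.8333 + 0.8080) / 4 = 0.828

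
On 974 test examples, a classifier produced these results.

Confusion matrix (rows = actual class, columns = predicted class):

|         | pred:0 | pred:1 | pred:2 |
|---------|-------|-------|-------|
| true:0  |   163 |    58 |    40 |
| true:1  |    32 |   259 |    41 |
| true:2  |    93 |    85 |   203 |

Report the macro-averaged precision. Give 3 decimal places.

0.642

Per-class precision (TP/(TP+FP)):
  0: TP=163, FP=32+93=125 → 163/288 = 0.5660
  1: TP=259, FP=58+85=143 → 259/402 = 0.6443
  2: TP=203, FP=40+41=81 → 203/284 = 0.7148
Macro-precision = mean = (0.5660 + 0.6443 + 0.7148) / 3 = 0.642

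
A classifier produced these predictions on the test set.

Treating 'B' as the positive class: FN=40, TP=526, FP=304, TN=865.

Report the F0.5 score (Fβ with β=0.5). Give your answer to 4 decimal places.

Fβ = (1+β²)·TP / ((1+β²)·TP + β²·FN + FP), with β²=1/4
= 1.25·526 / (1.25·526 + 0.25·40 + 304) = 0.6768

0.6768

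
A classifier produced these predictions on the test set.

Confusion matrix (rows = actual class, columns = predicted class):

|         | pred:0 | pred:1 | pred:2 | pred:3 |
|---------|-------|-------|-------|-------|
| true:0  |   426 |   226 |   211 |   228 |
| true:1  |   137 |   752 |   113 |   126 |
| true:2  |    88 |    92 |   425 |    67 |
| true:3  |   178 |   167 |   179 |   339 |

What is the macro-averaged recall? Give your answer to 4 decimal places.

Per-class recall (TP/(TP+FN)):
  0: TP=426, FN=226+211+228=665 → 426/1091 = 0.39047
  1: TP=752, FN=137+113+126=376 → 752/1128 = 0.66667
  2: TP=425, FN=88+92+67=247 → 425/672 = 0.63244
  3: TP=339, FN=178+167+179=524 → 339/863 = 0.39282
Macro-recall = mean = (0.39047 + 0.66667 + 0.63244 + 0.39282) / 4 = 0.5206

0.5206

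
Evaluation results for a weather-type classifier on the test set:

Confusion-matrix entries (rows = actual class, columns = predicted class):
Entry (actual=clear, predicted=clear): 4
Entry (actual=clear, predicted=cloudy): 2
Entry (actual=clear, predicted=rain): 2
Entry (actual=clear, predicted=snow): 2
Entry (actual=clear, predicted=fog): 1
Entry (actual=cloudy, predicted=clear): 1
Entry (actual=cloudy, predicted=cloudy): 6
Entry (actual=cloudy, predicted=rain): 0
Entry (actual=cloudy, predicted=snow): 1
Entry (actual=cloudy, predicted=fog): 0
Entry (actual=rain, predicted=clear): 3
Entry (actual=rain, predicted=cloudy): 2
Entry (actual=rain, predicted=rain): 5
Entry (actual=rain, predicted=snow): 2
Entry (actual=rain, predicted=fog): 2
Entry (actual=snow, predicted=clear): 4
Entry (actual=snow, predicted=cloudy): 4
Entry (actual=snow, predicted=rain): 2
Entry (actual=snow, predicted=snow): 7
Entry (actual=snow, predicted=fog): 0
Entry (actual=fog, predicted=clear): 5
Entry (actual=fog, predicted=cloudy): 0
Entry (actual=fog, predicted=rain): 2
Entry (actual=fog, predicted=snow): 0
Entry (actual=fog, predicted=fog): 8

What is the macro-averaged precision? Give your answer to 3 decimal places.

Per-class precision (TP/(TP+FP)):
  clear: TP=4, FP=1+3+4+5=13 → 4/17 = 0.2353
  cloudy: TP=6, FP=2+2+4+0=8 → 6/14 = 0.4286
  rain: TP=5, FP=2+0+2+2=6 → 5/11 = 0.4545
  snow: TP=7, FP=2+1+2+0=5 → 7/12 = 0.5833
  fog: TP=8, FP=1+0+2+0=3 → 8/11 = 0.7273
Macro-precision = mean = (0.2353 + 0.4286 + 0.4545 + 0.5833 + 0.7273) / 5 = 0.486

0.486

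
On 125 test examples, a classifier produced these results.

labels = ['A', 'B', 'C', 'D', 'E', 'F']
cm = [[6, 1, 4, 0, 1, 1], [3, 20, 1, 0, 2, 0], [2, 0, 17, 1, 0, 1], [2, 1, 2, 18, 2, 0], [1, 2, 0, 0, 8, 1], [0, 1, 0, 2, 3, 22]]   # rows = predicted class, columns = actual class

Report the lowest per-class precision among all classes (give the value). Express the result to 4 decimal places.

0.4615

Per-class precision (TP/(TP+FP)):
  A: TP=6, FP=1+4+0+1+1=7 → 6/13 = 0.46154
  B: TP=20, FP=3+1+0+2+0=6 → 20/26 = 0.76923
  C: TP=17, FP=2+0+1+0+1=4 → 17/21 = 0.80952
  D: TP=18, FP=2+1+2+2+0=7 → 18/25 = 0.72000
  E: TP=8, FP=1+2+0+0+1=4 → 8/12 = 0.66667
  F: TP=22, FP=0+1+0+2+3=6 → 22/28 = 0.78571
Lowest is class 'A' with precision = 0.4615.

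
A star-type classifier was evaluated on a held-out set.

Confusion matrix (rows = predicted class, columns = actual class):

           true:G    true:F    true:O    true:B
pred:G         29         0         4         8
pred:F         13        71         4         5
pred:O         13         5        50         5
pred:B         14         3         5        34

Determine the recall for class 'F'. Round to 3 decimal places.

recall = TP/(TP+FN).
F: TP=71, FN=0+5+3=8 → 71/79 = 0.8987

0.899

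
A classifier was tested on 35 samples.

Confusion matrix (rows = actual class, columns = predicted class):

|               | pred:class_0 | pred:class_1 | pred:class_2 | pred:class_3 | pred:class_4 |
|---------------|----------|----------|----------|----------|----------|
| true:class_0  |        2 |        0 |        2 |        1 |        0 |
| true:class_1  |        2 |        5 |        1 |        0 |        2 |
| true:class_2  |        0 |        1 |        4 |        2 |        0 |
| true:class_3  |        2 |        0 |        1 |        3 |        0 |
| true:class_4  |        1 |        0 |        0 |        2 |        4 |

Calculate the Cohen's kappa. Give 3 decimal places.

0.395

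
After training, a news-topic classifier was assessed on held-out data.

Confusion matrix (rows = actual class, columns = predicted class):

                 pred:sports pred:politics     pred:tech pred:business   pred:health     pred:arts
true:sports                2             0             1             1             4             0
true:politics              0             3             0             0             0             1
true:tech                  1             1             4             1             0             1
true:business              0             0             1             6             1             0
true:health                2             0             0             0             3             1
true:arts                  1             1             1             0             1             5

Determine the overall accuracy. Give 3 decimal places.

0.535

Accuracy = trace / total = (2+3+4+6+3+5=23) / 43 = 23/43 = 0.535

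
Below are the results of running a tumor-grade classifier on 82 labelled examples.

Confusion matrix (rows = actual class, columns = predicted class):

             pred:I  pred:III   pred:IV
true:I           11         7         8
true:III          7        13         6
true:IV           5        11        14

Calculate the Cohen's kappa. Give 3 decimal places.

0.195

Observed agreement pₒ = trace/N = 38/82 = 0.4634
Expected agreement pₑ = Σ (rowᵢ·colᵢ)/N² = (26·23 + 26·31 + 30·28)/82² = 0.3337
κ = (pₒ − pₑ)/(1 − pₑ) = (0.4634 − 0.3337)/(1 − 0.3337) = 0.195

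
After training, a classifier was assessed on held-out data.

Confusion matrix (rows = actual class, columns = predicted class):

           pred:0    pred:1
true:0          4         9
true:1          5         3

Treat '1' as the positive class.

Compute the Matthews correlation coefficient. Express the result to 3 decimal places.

-0.311

MCC = (TP·TN − FP·FN) / √((TP+FP)(TP+FN)(TN+FP)(TN+FN))
Numerator = 3·4 − 9·5 = -33
Denominator = √(12·8·13·9) = √11232 = 105.9811
MCC = -33 / 105.9811 = -0.311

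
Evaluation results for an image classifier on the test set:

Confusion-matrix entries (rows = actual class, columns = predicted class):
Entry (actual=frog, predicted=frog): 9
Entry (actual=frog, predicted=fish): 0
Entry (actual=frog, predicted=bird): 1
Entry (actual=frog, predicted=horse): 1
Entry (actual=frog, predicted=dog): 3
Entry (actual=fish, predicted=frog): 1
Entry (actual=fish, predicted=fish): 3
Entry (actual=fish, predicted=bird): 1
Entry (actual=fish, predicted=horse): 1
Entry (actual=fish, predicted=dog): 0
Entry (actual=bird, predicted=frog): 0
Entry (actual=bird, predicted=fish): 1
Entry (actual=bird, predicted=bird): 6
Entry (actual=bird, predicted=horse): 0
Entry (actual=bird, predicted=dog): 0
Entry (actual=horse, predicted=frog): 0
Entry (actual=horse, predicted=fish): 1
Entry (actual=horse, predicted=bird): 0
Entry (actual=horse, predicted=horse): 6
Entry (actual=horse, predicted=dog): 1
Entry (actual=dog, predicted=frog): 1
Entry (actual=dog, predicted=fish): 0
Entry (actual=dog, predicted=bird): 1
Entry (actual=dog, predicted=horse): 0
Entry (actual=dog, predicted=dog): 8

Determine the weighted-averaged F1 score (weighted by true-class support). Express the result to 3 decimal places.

0.708

Per-class F1 score (2·TP/(2·TP+FP+FN)):
  frog: TP=9, FP=1+0+0+1=2, FN=0+1+1+3=5 → 18/25 = 0.7200
  fish: TP=3, FP=0+1+1+0=2, FN=1+1+1+0=3 → 6/11 = 0.5455
  bird: TP=6, FP=1+1+0+1=3, FN=0+1+0+0=1 → 12/16 = 0.7500
  horse: TP=6, FP=1+1+0+0=2, FN=0+1+0+1=2 → 12/16 = 0.7500
  dog: TP=8, FP=3+0+0+1=4, FN=1+0+1+0=2 → 16/22 = 0.7273
Weighted-F1 score = Σ (supportᵢ/N)·F1 scoreᵢ with N=45: (14/45)·0.7200 + (6/45)·0.5455 + (7/45)·0.7500 + (8/45)·0.7500 + (10/45)·0.7273 = 0.708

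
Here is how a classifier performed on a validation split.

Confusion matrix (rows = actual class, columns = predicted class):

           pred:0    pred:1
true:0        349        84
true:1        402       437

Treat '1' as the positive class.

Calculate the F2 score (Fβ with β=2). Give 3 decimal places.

0.564

Fβ = (1+β²)·TP / ((1+β²)·TP + β²·FN + FP), with β²=4
= 5·437 / (5·437 + 4·402 + 84) = 0.564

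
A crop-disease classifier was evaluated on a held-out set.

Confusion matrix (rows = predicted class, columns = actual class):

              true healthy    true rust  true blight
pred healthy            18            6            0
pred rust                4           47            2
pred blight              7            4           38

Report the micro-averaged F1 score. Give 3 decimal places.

0.817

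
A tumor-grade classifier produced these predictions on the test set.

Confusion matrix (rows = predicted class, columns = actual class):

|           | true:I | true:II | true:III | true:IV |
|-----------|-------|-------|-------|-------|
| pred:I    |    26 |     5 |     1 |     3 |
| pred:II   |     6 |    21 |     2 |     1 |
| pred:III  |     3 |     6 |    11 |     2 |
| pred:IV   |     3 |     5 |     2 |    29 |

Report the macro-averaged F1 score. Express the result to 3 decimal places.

0.675

Per-class F1 score (2·TP/(2·TP+FP+FN)):
  I: TP=26, FP=5+1+3=9, FN=6+3+3=12 → 52/73 = 0.7123
  II: TP=21, FP=6+2+1=9, FN=5+6+5=16 → 42/67 = 0.6269
  III: TP=11, FP=3+6+2=11, FN=1+2+2=5 → 22/38 = 0.5789
  IV: TP=29, FP=3+5+2=10, FN=3+1+2=6 → 58/74 = 0.7838
Macro-F1 score = mean = (0.7123 + 0.6269 + 0.5789 + 0.7838) / 4 = 0.675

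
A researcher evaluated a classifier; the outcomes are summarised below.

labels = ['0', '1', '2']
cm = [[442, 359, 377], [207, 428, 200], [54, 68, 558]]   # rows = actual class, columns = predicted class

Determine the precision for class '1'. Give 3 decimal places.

0.501

Take TP from the diagonal, FP from the rest of the '1' prediction marginal, FN from the rest of the '1' actual marginal.
precision = TP/(TP+FP).
1: TP=428, FP=359+68=427 → 428/855 = 0.5006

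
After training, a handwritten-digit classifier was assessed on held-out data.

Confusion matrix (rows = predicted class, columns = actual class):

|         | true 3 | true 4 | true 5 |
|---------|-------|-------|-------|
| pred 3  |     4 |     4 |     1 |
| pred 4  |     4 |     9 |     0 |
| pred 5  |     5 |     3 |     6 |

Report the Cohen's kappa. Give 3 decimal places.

Observed agreement pₒ = trace/N = 19/36 = 0.5278
Expected agreement pₑ = Σ (rowᵢ·colᵢ)/N² = (13·9 + 16·13 + 7·14)/36² = 0.3264
κ = (pₒ − pₑ)/(1 − pₑ) = (0.5278 − 0.3264)/(1 − 0.3264) = 0.299

0.299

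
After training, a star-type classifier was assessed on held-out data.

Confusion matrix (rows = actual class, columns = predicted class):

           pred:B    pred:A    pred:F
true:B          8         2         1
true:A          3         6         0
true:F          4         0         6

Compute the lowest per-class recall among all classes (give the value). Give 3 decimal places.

0.600

Per-class recall (TP/(TP+FN)):
  B: TP=8, FN=2+1=3 → 8/11 = 0.7273
  A: TP=6, FN=3+0=3 → 6/9 = 0.6667
  F: TP=6, FN=4+0=4 → 6/10 = 0.6000
Lowest is class 'F' with recall = 0.600.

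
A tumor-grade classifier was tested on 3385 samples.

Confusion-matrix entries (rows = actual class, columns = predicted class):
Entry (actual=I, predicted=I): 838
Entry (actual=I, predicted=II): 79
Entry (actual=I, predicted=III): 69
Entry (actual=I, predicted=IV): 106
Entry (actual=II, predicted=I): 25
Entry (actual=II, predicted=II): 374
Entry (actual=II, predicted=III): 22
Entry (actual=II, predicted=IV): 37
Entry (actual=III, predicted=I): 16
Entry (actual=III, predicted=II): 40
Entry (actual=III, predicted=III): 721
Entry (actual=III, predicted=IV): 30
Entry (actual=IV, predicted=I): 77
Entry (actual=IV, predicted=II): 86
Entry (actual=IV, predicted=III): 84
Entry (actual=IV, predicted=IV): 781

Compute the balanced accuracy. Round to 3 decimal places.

Balanced accuracy = mean of per-class recall.
  I: recall = 838/1092 = 0.7674
  II: recall = 374/458 = 0.8166
  III: recall = 721/807 = 0.8934
  IV: recall = 781/1028 = 0.7597
Mean = (0.7674 + 0.8166 + 0.8934 + 0.7597) / 4 = 0.809

0.809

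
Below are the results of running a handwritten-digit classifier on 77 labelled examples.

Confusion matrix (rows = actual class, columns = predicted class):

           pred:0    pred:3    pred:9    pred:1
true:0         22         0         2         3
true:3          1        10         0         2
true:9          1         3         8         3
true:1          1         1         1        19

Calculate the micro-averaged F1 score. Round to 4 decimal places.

0.7662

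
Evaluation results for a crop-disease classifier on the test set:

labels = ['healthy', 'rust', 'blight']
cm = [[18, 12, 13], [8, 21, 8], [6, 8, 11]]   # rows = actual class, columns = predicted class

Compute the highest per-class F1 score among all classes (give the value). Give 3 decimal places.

0.538

Per-class F1 score (2·TP/(2·TP+FP+FN)):
  healthy: TP=18, FP=8+6=14, FN=12+13=25 → 36/75 = 0.4800
  rust: TP=21, FP=12+8=20, FN=8+8=16 → 42/78 = 0.5385
  blight: TP=11, FP=13+8=21, FN=6+8=14 → 22/57 = 0.3860
Highest is class 'rust' with F1 score = 0.538.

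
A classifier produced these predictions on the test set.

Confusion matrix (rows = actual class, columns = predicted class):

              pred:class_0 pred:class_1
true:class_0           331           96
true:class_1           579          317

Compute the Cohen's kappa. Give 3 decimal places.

0.100

Observed agreement pₒ = trace/N = 648/1323 = 0.4898
Expected agreement pₑ = Σ (rowᵢ·colᵢ)/N² = (427·910 + 896·413)/1323² = 0.4334
κ = (pₒ − pₑ)/(1 − pₑ) = (0.4898 − 0.4334)/(1 − 0.4334) = 0.100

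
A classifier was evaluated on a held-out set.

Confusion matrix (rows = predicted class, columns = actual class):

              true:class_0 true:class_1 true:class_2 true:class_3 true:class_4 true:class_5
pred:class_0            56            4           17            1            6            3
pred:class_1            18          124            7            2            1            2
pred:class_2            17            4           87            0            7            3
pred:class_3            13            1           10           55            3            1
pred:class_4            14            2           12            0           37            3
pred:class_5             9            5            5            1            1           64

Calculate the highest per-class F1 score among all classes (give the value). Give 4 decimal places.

0.8435

Per-class F1 score (2·TP/(2·TP+FP+FN)):
  class_0: TP=56, FP=4+17+1+6+3=31, FN=18+17+13+14+9=71 → 112/214 = 0.52336
  class_1: TP=124, FP=18+7+2+1+2=30, FN=4+4+1+2+5=16 → 248/294 = 0.84354
  class_2: TP=87, FP=17+4+0+7+3=31, FN=17+7+10+12+5=51 → 174/256 = 0.67969
  class_3: TP=55, FP=13+1+10+3+1=28, FN=1+2+0+0+1=4 → 110/142 = 0.77465
  class_4: TP=37, FP=14+2+12+0+3=31, FN=6+1+7+3+1=18 → 74/123 = 0.60163
  class_5: TP=64, FP=9+5+5+1+1=21, FN=3+2+3+1+3=12 → 128/161 = 0.79503
Highest is class 'class_1' with F1 score = 0.8435.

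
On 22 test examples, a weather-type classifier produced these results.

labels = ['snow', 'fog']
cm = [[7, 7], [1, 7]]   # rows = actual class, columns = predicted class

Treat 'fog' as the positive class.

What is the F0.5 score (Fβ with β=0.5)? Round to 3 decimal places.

Fβ = (1+β²)·TP / ((1+β²)·TP + β²·FN + FP), with β²=1/4
= 1.25·7 / (1.25·7 + 0.25·1 + 7) = 0.547

0.547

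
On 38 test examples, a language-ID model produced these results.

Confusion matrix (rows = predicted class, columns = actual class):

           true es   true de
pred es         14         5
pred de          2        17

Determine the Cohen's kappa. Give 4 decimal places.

0.6316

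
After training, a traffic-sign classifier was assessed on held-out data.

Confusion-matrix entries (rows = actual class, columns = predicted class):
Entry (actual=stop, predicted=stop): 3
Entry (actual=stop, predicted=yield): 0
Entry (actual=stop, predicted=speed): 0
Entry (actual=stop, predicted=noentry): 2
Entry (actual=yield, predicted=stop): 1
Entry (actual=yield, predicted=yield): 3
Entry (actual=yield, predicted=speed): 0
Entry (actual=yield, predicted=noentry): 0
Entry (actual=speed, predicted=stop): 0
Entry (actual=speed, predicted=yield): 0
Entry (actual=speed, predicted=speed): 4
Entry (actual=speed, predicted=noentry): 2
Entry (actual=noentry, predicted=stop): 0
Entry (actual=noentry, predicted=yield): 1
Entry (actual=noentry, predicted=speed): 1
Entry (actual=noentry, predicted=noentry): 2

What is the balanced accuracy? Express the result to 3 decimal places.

0.629

Balanced accuracy = mean of per-class recall.
  stop: recall = 3/5 = 0.6000
  yield: recall = 3/4 = 0.7500
  speed: recall = 4/6 = 0.6667
  noentry: recall = 2/4 = 0.5000
Mean = (0.6000 + 0.7500 + 0.6667 + 0.5000) / 4 = 0.629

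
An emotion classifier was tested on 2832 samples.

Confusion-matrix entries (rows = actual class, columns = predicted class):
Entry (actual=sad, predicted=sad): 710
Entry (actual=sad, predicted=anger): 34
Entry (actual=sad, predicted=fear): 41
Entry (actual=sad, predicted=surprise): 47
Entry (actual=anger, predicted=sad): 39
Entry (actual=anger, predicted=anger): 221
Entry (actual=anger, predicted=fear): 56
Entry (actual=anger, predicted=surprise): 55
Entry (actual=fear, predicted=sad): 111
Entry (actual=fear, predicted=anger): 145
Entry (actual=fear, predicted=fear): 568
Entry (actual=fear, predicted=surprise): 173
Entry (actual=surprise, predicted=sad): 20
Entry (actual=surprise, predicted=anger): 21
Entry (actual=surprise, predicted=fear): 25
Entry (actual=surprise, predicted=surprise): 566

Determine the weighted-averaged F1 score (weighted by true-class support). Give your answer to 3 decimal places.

0.725

Per-class F1 score (2·TP/(2·TP+FP+FN)):
  sad: TP=710, FP=39+111+20=170, FN=34+41+47=122 → 1420/1712 = 0.8294
  anger: TP=221, FP=34+145+21=200, FN=39+56+55=150 → 442/792 = 0.5581
  fear: TP=568, FP=41+56+25=122, FN=111+145+173=429 → 1136/1687 = 0.6734
  surprise: TP=566, FP=47+55+173=275, FN=20+21+25=66 → 1132/1473 = 0.7685
Weighted-F1 score = Σ (supportᵢ/N)·F1 scoreᵢ with N=2832: (832/2832)·0.8294 + (371/2832)·0.5581 + (997/2832)·0.6734 + (632/2832)·0.7685 = 0.725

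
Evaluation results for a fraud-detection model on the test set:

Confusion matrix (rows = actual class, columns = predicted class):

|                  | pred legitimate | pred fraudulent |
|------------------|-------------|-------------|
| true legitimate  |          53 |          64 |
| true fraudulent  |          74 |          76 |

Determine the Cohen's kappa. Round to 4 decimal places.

-0.0400

Observed agreement pₒ = trace/N = 129/267 = 0.48315
Expected agreement pₑ = Σ (rowᵢ·colᵢ)/N² = (117·127 + 150·140)/267² = 0.50301
κ = (pₒ − pₑ)/(1 − pₑ) = (0.48315 − 0.50301)/(1 − 0.50301) = -0.0400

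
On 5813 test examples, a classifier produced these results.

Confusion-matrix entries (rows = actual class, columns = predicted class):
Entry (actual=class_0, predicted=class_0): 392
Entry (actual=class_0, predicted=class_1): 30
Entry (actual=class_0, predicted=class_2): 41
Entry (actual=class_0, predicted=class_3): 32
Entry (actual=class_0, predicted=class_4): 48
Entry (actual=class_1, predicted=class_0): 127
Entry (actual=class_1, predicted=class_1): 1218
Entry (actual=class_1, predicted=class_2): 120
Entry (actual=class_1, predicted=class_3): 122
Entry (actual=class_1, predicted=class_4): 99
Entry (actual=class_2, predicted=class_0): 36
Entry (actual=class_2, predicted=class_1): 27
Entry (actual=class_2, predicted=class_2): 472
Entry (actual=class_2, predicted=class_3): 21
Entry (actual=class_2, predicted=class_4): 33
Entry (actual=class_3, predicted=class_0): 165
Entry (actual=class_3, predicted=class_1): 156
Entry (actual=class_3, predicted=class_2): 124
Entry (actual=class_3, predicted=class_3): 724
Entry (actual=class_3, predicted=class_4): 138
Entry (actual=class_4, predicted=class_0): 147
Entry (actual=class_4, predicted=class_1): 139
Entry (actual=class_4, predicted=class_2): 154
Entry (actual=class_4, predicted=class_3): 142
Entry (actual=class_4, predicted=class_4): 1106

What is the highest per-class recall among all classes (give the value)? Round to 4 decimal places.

0.8014

Per-class recall (TP/(TP+FN)):
  class_0: TP=392, FN=30+41+32+48=151 → 392/543 = 0.72192
  class_1: TP=1218, FN=127+120+122+99=468 → 1218/1686 = 0.72242
  class_2: TP=472, FN=36+27+21+33=117 → 472/589 = 0.80136
  class_3: TP=724, FN=165+156+124+138=583 → 724/1307 = 0.55394
  class_4: TP=1106, FN=147+139+154+142=582 → 1106/1688 = 0.65521
Highest is class 'class_2' with recall = 0.8014.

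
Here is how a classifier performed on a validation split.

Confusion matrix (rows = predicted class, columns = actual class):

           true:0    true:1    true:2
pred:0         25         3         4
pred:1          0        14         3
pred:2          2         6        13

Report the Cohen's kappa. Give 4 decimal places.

Observed agreement pₒ = trace/N = 52/70 = 0.74286
Expected agreement pₑ = Σ (rowᵢ·colᵢ)/N² = (27·32 + 23·17 + 20·21)/70² = 0.34184
κ = (pₒ − pₑ)/(1 − pₑ) = (0.74286 − 0.34184)/(1 − 0.34184) = 0.6093

0.6093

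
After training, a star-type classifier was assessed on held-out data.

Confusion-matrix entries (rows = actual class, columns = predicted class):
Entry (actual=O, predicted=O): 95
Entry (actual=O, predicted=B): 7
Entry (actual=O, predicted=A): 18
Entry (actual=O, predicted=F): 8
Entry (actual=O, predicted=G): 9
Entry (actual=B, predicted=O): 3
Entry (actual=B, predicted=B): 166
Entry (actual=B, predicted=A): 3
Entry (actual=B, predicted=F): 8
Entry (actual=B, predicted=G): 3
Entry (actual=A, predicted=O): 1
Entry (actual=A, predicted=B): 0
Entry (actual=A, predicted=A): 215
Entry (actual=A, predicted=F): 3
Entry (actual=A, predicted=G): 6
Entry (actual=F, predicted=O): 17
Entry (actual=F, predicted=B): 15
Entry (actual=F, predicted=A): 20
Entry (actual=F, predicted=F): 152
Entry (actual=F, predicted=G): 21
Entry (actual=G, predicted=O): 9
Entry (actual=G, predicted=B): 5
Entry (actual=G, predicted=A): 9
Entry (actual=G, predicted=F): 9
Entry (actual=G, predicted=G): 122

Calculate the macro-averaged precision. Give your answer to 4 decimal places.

Per-class precision (TP/(TP+FP)):
  O: TP=95, FP=3+1+17+9=30 → 95/125 = 0.76000
  B: TP=166, FP=7+0+15+5=27 → 166/193 = 0.86010
  A: TP=215, FP=18+3+20+9=50 → 215/265 = 0.81132
  F: TP=152, FP=8+8+3+9=28 → 152/180 = 0.84444
  G: TP=122, FP=9+3+6+21=39 → 122/161 = 0.75776
Macro-precision = mean = (0.76000 + 0.86010 + 0.81132 + 0.84444 + 0.75776) / 5 = 0.8067

0.8067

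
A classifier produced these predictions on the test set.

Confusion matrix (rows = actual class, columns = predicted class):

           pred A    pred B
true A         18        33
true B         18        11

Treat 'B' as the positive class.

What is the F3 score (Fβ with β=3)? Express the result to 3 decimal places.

Fβ = (1+β²)·TP / ((1+β²)·TP + β²·FN + FP), with β²=9
= 10·11 / (10·11 + 9·18 + 33) = 0.361

0.361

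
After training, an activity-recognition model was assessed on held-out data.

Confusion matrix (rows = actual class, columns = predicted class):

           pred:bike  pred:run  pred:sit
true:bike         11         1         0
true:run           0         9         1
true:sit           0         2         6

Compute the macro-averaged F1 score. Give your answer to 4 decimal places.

0.8582

Per-class F1 score (2·TP/(2·TP+FP+FN)):
  bike: TP=11, FP=0+0=0, FN=1+0=1 → 22/23 = 0.95652
  run: TP=9, FP=1+2=3, FN=0+1=1 → 18/22 = 0.81818
  sit: TP=6, FP=0+1=1, FN=0+2=2 → 12/15 = 0.80000
Macro-F1 score = mean = (0.95652 + 0.81818 + 0.80000) / 3 = 0.8582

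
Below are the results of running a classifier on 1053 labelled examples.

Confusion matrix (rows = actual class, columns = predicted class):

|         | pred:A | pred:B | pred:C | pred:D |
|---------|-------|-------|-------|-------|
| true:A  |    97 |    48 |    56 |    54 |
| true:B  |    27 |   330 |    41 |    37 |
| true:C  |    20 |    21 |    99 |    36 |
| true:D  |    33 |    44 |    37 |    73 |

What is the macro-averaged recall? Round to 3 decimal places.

Per-class recall (TP/(TP+FN)):
  A: TP=97, FN=48+56+54=158 → 97/255 = 0.3804
  B: TP=330, FN=27+41+37=105 → 330/435 = 0.7586
  C: TP=99, FN=20+21+36=77 → 99/176 = 0.5625
  D: TP=73, FN=33+44+37=114 → 73/187 = 0.3904
Macro-recall = mean = (0.3804 + 0.7586 + 0.5625 + 0.3904) / 4 = 0.523

0.523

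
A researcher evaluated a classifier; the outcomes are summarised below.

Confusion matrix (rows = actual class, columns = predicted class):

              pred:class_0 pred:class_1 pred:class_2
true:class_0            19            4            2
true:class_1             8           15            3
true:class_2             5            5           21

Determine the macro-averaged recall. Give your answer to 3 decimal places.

0.671

Per-class recall (TP/(TP+FN)):
  class_0: TP=19, FN=4+2=6 → 19/25 = 0.7600
  class_1: TP=15, FN=8+3=11 → 15/26 = 0.5769
  class_2: TP=21, FN=5+5=10 → 21/31 = 0.6774
Macro-recall = mean = (0.7600 + 0.5769 + 0.6774) / 3 = 0.671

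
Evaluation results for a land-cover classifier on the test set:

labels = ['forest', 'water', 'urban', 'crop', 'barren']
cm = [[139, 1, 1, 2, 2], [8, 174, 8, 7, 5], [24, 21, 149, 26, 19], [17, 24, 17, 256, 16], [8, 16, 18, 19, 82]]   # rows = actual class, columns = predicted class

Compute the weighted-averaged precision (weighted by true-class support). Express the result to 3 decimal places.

0.759

Per-class precision (TP/(TP+FP)):
  forest: TP=139, FP=8+24+17+8=57 → 139/196 = 0.7092
  water: TP=174, FP=1+21+24+16=62 → 174/236 = 0.7373
  urban: TP=149, FP=1+8+17+18=44 → 149/193 = 0.7720
  crop: TP=256, FP=2+7+26+19=54 → 256/310 = 0.8258
  barren: TP=82, FP=2+5+19+16=42 → 82/124 = 0.6613
Weighted-precision = Σ (supportᵢ/N)·precisionᵢ with N=1059: (145/1059)·0.7092 + (202/1059)·0.7373 + (239/1059)·0.7720 + (330/1059)·0.8258 + (143/1059)·0.6613 = 0.759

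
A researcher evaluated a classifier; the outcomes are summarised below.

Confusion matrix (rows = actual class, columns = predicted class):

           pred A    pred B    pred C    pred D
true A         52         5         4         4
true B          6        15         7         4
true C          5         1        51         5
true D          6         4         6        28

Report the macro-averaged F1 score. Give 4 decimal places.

0.6865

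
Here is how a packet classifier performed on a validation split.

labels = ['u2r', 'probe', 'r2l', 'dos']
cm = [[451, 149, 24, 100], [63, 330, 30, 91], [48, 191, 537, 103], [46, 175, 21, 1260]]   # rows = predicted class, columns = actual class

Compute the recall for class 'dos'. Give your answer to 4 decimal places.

recall = TP/(TP+FN).
dos: TP=1260, FN=100+91+103=294 → 1260/1554 = 0.81081

0.8108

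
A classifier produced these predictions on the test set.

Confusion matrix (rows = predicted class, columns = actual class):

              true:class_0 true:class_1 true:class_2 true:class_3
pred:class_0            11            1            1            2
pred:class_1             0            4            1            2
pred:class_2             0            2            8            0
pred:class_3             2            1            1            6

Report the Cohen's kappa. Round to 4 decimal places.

0.5810

Observed agreement pₒ = trace/N = 29/42 = 0.69048
Expected agreement pₑ = Σ (rowᵢ·colᵢ)/N² = (13·15 + 8·7 + 11·10 + 10·10)/42² = 0.26134
κ = (pₒ − pₑ)/(1 − pₑ) = (0.69048 − 0.26134)/(1 − 0.26134) = 0.5810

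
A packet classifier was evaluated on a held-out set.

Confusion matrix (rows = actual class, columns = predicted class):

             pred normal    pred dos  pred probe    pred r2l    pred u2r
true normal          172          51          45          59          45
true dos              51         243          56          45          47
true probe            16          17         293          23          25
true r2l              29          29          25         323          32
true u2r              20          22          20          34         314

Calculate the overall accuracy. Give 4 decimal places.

0.6606

Accuracy = trace / total = (172+243+293+323+314=1345) / 2036 = 1345/2036 = 0.6606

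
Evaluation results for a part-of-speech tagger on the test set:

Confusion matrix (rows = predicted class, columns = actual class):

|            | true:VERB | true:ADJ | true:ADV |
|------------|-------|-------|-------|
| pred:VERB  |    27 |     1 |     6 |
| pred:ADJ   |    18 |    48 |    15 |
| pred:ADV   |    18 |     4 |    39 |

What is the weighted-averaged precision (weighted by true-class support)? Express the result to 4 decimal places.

0.6807

Per-class precision (TP/(TP+FP)):
  VERB: TP=27, FP=1+6=7 → 27/34 = 0.79412
  ADJ: TP=48, FP=18+15=33 → 48/81 = 0.59259
  ADV: TP=39, FP=18+4=22 → 39/61 = 0.63934
Weighted-precision = Σ (supportᵢ/N)·precisionᵢ with N=176: (63/176)·0.79412 + (53/176)·0.59259 + (60/176)·0.63934 = 0.6807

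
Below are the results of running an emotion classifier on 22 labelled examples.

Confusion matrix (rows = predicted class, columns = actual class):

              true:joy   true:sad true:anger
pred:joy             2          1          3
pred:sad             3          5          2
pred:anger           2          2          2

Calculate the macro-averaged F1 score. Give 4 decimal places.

0.3903

Per-class F1 score (2·TP/(2·TP+FP+FN)):
  joy: TP=2, FP=1+3=4, FN=3+2=5 → 4/13 = 0.30769
  sad: TP=5, FP=3+2=5, FN=1+2=3 → 10/18 = 0.55556
  anger: TP=2, FP=2+2=4, FN=3+2=5 → 4/13 = 0.30769
Macro-F1 score = mean = (0.30769 + 0.55556 + 0.30769) / 3 = 0.3903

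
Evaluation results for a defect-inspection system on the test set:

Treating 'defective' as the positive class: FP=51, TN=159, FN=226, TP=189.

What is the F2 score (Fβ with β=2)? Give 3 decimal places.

Fβ = (1+β²)·TP / ((1+β²)·TP + β²·FN + FP), with β²=4
= 5·189 / (5·189 + 4·226 + 51) = 0.497

0.497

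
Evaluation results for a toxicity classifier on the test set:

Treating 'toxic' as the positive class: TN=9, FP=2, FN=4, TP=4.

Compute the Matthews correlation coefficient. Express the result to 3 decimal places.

MCC = (TP·TN − FP·FN) / √((TP+FP)(TP+FN)(TN+FP)(TN+FN))
Numerator = 4·9 − 2·4 = 28
Denominator = √(6·8·11·13) = √6864 = 82.8493
MCC = 28 / 82.8493 = 0.338

0.338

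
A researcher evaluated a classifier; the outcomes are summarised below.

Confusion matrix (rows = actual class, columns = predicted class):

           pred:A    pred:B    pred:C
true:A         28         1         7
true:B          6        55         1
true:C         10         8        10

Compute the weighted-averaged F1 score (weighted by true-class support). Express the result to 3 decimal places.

Per-class F1 score (2·TP/(2·TP+FP+FN)):
  A: TP=28, FP=6+10=16, FN=1+7=8 → 56/80 = 0.7000
  B: TP=55, FP=1+8=9, FN=6+1=7 → 110/126 = 0.8730
  C: TP=10, FP=7+1=8, FN=10+8=18 → 20/46 = 0.4348
Weighted-F1 score = Σ (supportᵢ/N)·F1 scoreᵢ with N=126: (36/126)·0.7000 + (62/126)·0.8730 + (28/126)·0.4348 = 0.726

0.726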